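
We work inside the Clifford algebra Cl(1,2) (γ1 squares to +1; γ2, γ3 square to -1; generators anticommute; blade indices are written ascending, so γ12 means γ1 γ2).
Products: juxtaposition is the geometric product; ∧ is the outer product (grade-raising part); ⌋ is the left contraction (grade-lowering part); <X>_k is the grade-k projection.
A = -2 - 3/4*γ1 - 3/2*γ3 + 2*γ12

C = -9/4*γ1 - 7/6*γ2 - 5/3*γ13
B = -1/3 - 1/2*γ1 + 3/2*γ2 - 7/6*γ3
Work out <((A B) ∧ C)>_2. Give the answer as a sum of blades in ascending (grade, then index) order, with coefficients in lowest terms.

step 1: -17/24 - 7/4*γ1 - 2*γ2 + 17/6*γ3 - 43/24*γ12 + 1/8*γ13 + 9/4*γ23 - 7/3*γ123
step 2: 51/32*γ1 + 119/144*γ2 - 59/24*γ12 + 68/9*γ13 + 119/36*γ23 - 33/4*γ123
step 3: -59/24*γ12 + 68/9*γ13 + 119/36*γ23
Answer: -59/24*γ12 + 68/9*γ13 + 119/36*γ23


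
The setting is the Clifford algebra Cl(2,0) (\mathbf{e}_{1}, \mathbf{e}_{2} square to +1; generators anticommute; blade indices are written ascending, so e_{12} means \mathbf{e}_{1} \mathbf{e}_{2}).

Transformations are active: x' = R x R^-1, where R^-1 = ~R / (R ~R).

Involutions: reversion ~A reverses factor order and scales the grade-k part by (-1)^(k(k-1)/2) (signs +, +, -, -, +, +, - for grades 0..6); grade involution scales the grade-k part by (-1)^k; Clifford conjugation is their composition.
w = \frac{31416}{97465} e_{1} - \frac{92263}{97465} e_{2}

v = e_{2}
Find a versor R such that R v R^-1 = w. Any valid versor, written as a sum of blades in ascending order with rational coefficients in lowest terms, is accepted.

Sketch: the shared square 1 makes R = v + w = \frac{31416}{97465} e_{1} + \frac{5202}{97465} e_{2} the natural versor; its sandwich fixes that direction, negates (v - w)/2, and sends v to w.
Answer: \frac{31416}{97465} e_{1} + \frac{5202}{97465} e_{2}


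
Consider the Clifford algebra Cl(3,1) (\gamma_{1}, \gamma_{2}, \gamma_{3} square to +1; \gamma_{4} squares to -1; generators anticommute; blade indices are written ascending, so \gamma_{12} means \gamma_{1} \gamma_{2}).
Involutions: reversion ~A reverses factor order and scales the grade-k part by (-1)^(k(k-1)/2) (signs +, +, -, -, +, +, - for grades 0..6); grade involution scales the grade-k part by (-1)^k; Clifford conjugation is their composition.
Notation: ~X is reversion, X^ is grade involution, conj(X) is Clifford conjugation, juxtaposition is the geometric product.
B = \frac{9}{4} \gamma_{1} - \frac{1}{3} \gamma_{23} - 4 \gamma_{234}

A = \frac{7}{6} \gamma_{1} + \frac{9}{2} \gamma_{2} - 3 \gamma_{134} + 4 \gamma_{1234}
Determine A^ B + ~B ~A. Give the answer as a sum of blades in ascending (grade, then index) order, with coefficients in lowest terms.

first term: -\frac{21}{8} - 16 \gamma_{1} + \frac{3}{2} \gamma_{3} - \frac{15}{8} \gamma_{12} + \frac{4}{3} \gamma_{14} + \frac{99}{4} \gamma_{34} + \frac{7}{18} \gamma_{123} + \gamma_{124} - 9 \gamma_{234} + \frac{14}{3} \gamma_{1234}
second term: \frac{21}{8} - 16 \gamma_{1} - \frac{3}{2} \gamma_{3} - \frac{15}{8} \gamma_{12} - \frac{4}{3} \gamma_{14} + \frac{99}{4} \gamma_{34} + \frac{7}{18} \gamma_{123} + \gamma_{124} + 9 \gamma_{234} - \frac{14}{3} \gamma_{1234}
Answer: -32 \gamma_{1} - \frac{15}{4} \gamma_{12} + \frac{99}{2} \gamma_{34} + \frac{7}{9} \gamma_{123} + 2 \gamma_{124}


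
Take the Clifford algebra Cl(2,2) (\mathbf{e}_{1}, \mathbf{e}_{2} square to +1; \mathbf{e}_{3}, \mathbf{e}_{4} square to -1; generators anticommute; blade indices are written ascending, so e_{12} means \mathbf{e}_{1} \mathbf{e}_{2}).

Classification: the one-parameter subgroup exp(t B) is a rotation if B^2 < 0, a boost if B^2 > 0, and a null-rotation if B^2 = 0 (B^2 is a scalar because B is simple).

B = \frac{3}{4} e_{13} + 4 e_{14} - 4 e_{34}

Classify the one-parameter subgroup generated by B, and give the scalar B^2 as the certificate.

B^2 term by term: the squares give (\frac{3}{4})^2*(e_{13})^2 + (4)^2*(e_{14})^2 + (-4)^2*(e_{34})^2 = \frac{9}{16}*(+1) + 16*(+1) + 16*(-1) = \frac{9}{16} (each basis 2-blade squares to minus the product of its generators' squares); cross terms between blades sharing an index anticommute and cancel. So B^2 = \frac{9}{16}.
Answer: boost, certificate B^2 = \frac{9}{16}. Note: conjugating B changes its blade decomposition but never the scalar B^2 = \frac{9}{16}, whose sign settles the classification.


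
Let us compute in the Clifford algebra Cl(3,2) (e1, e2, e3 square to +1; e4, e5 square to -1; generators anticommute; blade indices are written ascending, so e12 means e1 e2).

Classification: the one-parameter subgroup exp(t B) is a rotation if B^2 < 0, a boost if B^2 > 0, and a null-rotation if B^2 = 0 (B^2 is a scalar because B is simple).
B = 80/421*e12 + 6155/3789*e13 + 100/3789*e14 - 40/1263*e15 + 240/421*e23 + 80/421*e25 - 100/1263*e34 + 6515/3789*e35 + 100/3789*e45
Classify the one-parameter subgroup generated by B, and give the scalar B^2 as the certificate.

B^2 term by term: the squares give (80/421)^2*(e12)^2 + (6155/3789)^2*(e13)^2 + (100/3789)^2*(e14)^2 + (-40/1263)^2*(e15)^2 + (240/421)^2*(e23)^2 + (80/421)^2*(e25)^2 + (-100/1263)^2*(e34)^2 + (6515/3789)^2*(e35)^2 + (100/3789)^2*(e45)^2 = 6400/177241*(-1) + 37884025/14356521*(-1) + 10000/14356521*(+1) + 1600/1595169*(+1) + 57600/177241*(-1) + 6400/177241*(+1) + 10000/1595169*(+1) + 42445225/14356521*(+1) + 10000/14356521*(-1) = 0 (each basis 2-blade squares to minus the product of its generators' squares); cross terms between blades sharing an index anticommute and cancel; the commuting (index-disjoint) pairs give grade-4 terms 2*c*c'*(blade product), which cancel blade by blade — e1234: -16000/531723 + 16000/531723 = 0; e1235: 1042400/1595169 - 984800/1595169 - 6400/177241 = 0; e1245: 16000/1595169 - 16000/1595169 = 0; e1345: 1231000/14356521 - 1303000/14356521 + 8000/1595169 = 0; e2345: 16000/531723 - 16000/531723 = 0 — confirming B is simple. So B^2 = 0.
Answer: null-rotation, certificate B^2 = 0. Why this suffices: the scalar 0 survives any versor conjugation, so its sign alone determines the class however B is presented.


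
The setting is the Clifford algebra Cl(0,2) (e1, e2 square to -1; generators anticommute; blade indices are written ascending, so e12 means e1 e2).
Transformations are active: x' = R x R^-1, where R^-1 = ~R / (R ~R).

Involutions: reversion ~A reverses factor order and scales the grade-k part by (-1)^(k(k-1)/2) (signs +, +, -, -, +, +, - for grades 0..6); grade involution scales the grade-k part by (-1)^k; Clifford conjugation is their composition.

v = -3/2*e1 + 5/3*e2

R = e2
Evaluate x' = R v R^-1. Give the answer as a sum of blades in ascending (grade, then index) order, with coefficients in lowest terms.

~R = e2, and R ~R = -1, so R^-1 = ~R / (-1).
R v = -5/3 + 3/2*e12
Answer: 3/2*e1 + 5/3*e2


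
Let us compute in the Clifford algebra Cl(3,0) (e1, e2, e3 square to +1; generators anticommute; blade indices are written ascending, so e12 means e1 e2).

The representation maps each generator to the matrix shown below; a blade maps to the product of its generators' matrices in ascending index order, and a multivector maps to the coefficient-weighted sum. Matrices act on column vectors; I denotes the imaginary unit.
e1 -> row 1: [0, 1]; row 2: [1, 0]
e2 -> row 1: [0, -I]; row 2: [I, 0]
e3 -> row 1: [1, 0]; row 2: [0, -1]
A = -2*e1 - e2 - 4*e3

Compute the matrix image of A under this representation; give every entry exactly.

M = (-2)*rho(e1) + (-1)*rho(e2) + (-4)*rho(e3), summed entrywise:
Answer: row 1: [-4, -2 + I]; row 2: [-2 - I, 4]


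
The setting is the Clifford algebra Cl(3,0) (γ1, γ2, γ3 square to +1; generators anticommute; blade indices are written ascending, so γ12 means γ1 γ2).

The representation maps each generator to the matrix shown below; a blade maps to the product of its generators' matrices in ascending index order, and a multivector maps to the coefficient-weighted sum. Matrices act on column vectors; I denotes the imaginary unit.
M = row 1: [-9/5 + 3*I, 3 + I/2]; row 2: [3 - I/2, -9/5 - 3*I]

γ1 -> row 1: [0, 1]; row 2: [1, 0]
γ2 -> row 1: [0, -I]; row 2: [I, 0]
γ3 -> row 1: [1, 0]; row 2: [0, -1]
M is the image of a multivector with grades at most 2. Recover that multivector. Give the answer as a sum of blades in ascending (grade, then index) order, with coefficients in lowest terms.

Method: 1, rho(γ1), rho(γ2), rho(γ3) form a trace-orthogonal basis of the 2x2 complex matrices (tr(X Y) = 2 if X = Y, else 0), so M = m0*1 + m1*rho(γ1) + m2*rho(γ2) + m3*rho(γ3) with m0 = tr(M)/2 = -9/5, m1 = tr(M rho(γ1))/2 = 3, m2 = tr(M rho(γ2))/2 = -1/2, m3 = tr(M rho(γ3))/2 = 3*I.
Multiplying table entries, the bivector images are rho(γ12) = I*rho(γ3), rho(γ13) = -I*rho(γ2), rho(γ23) = I*rho(γ1); with real blade coefficients the real parts of m0..m3 are the coefficients of 1, γ1, γ2, γ3 and the imaginary parts give the bivectors (γ23: Im m1, γ13: -Im m2, γ12: Im m3).
Answer: -9/5 + 3*γ1 - 1/2*γ2 + 3*γ12


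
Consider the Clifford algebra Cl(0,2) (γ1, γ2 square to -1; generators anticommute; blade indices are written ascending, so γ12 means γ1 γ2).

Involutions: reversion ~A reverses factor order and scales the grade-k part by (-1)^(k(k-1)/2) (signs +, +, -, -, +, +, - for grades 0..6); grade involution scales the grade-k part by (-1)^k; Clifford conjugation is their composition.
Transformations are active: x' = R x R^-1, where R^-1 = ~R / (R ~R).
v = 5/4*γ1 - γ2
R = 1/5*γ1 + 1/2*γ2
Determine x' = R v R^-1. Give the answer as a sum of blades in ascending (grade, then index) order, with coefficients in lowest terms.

~R = 1/5*γ1 + 1/2*γ2, and R ~R = -29/100, so R^-1 = ~R / (-29/100).
R v = 1/4 - 33/40*γ12
Answer: -185/116*γ1 + 4/29*γ2


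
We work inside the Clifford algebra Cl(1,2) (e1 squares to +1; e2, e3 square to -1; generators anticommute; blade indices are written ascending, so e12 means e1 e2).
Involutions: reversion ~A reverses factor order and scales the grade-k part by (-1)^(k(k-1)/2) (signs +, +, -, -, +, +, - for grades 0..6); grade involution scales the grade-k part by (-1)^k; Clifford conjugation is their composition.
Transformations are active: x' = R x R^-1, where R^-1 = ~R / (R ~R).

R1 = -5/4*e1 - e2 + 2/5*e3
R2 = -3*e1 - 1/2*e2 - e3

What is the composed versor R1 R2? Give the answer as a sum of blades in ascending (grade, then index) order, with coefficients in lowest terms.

Distribute over the terms of R1 (each basis-blade product reordered to ascending indices, repeated generators contracted through their squares):
(-5/4*e1) R2 = 15/4 + 5/8*e12 + 5/4*e13
(-e2) R2 = -1/2 - 3*e12 + e23
(2/5*e3) R2 = 2/5 + 6/5*e13 + 1/5*e23
Summing the partial products and collecting blades:
Answer: 73/20 - 19/8*e12 + 49/20*e13 + 6/5*e23


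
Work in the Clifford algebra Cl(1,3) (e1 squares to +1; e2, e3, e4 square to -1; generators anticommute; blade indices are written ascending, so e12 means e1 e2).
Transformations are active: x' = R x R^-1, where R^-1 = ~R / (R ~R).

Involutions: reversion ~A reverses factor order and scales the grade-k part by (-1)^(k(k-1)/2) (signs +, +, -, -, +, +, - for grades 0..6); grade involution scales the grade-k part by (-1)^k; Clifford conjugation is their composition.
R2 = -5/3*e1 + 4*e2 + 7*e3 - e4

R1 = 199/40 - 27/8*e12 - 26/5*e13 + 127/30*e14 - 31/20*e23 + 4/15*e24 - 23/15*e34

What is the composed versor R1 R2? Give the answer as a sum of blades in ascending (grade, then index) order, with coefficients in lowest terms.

Distribute over the terms of R2 (each basis-blade product reordered to ascending indices, repeated generators contracted through their squares):
R1 (-5/3*e1) = -199/24*e1 - 45/8*e2 - 26/3*e3 + 127/18*e4 + 31/12*e123 - 4/9*e124 + 23/9*e134
R1 (4*e2) = 27/2*e1 + 199/10*e2 - 31/5*e3 + 16/15*e4 + 104/5*e123 - 254/15*e124 - 92/15*e234
R1 (7*e3) = 182/5*e1 + 217/20*e2 + 1393/40*e3 - 161/15*e4 - 189/8*e123 - 889/30*e134 - 28/15*e234
R1 (-e4) = 127/30*e1 + 4/15*e2 - 23/15*e3 - 199/40*e4 + 27/8*e124 + 26/5*e134 + 31/20*e234
Summing the partial products and collecting blades:
Answer: 5501/120*e1 + 3047/120*e2 + 737/40*e3 - 2731/360*e4 - 29/120*e123 - 5041/360*e124 - 1969/90*e134 - 129/20*e234


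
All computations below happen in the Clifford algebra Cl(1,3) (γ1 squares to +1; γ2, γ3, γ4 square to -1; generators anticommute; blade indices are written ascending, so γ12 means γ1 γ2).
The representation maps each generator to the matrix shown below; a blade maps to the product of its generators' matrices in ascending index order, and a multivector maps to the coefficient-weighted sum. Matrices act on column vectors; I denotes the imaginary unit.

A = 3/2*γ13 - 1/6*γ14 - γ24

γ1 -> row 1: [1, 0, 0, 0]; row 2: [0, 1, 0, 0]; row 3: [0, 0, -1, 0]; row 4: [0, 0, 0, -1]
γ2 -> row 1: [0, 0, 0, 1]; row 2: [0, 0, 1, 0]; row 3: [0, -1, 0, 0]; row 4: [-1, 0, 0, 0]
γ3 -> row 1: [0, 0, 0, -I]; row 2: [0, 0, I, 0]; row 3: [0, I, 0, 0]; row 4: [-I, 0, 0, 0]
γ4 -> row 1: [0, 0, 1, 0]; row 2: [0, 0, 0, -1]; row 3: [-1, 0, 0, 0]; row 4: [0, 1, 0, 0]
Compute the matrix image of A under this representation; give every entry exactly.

Bivector images (products of the table entries): rho(γ13) = rho(γ1)rho(γ3) = row 1: [0, 0, 0, -I]; row 2: [0, 0, I, 0]; row 3: [0, -I, 0, 0]; row 4: [I, 0, 0, 0]; rho(γ14) = rho(γ1)rho(γ4) = row 1: [0, 0, 1, 0]; row 2: [0, 0, 0, -1]; row 3: [1, 0, 0, 0]; row 4: [0, -1, 0, 0]; rho(γ24) = rho(γ2)rho(γ4) = row 1: [0, 1, 0, 0]; row 2: [-1, 0, 0, 0]; row 3: [0, 0, 0, 1]; row 4: [0, 0, -1, 0].
M = (3/2)*rho(γ13) + (-1/6)*rho(γ14) + (-1)*rho(γ24), summed entrywise:
Answer: row 1: [0, -1, -1/6, -3*I/2]; row 2: [1, 0, 3*I/2, 1/6]; row 3: [-1/6, -3*I/2, 0, -1]; row 4: [3*I/2, 1/6, 1, 0]


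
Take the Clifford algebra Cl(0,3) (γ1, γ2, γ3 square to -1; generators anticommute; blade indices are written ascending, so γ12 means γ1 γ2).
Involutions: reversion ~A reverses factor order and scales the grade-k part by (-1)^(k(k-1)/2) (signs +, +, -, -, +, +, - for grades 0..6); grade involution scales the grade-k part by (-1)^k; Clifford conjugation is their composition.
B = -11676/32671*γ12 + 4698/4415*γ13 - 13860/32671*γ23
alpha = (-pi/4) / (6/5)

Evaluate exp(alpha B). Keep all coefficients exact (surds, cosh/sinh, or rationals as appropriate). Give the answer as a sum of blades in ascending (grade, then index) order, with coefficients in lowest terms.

B^2 term by term: the squares give (-11676/32671)^2*(γ12)^2 + (4698/4415)^2*(γ13)^2 + (-13860/32671)^2*(γ23)^2 = 136328976/1067394241*(-1) + 22071204/19492225*(-1) + 192099600/1067394241*(-1) = -36/25 (each basis 2-blade squares to minus the product of its generators' squares); cross terms between blades sharing an index anticommute and cancel. So B^2 = -36/25.
B^2 = -36/25 — since the square is negative, the closed form is circular: l = 6/5, alpha*l = -pi/4, so exp(alpha B) = cos(-pi/4) + (sin(-pi/4)/(6/5))*B = sqrt(2)/2 + (-5*sqrt(2)/12)*B.
Answer: sqrt(2)/2 + 4865*sqrt(2)/32671*γ12 - 783*sqrt(2)/1766*γ13 + 5775*sqrt(2)/32671*γ23


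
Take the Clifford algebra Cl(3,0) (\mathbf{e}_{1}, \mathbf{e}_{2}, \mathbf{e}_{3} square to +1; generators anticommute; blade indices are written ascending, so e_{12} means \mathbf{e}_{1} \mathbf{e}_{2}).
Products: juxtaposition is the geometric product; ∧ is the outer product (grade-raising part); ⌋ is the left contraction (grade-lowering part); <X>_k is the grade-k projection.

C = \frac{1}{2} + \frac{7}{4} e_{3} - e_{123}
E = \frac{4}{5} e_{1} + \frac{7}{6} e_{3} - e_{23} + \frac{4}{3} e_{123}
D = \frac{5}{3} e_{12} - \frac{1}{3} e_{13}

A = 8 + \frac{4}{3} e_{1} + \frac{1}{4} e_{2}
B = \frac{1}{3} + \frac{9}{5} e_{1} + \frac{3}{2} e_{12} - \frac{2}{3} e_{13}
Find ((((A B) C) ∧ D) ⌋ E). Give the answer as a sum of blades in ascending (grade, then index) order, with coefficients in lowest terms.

step 1: \frac{76}{15} + \frac{5209}{360} e_{1} + \frac{25}{12} e_{2} - \frac{8}{9} e_{3} + \frac{231}{20} e_{12} - \frac{16}{3} e_{13} + \frac{1}{6} e_{123}
step 2: \frac{103}{90} - \frac{1511}{720} e_{1} + \frac{51}{8} e_{2} + \frac{719}{36} e_{3} + \frac{313}{45} e_{12} + \frac{35623}{1440} e_{13} - \frac{7793}{720} e_{23} + \frac{731}{48} e_{123}
step 3: \frac{103}{54} e_{12} - \frac{103}{270} e_{13} + \frac{7649}{216} e_{123}
step 4: -\frac{7649}{162} - \frac{206}{405} e_{2} - \frac{206}{81} e_{3}
Answer: -\frac{7649}{162} - \frac{206}{405} e_{2} - \frac{206}{81} e_{3}


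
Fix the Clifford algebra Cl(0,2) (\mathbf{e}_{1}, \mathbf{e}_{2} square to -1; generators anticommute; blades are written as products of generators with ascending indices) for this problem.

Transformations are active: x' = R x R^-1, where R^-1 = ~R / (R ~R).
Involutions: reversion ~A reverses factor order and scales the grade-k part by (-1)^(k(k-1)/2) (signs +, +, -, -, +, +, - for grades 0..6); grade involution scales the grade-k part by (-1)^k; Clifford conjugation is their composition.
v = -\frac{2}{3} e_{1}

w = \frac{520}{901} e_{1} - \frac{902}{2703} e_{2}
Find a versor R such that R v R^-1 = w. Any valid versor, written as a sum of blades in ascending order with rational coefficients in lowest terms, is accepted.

R = v + w = -\frac{242}{2703} e_{1} - \frac{902}{2703} e_{2} works: the equal norms (-\frac{4}{9}) guarantee its sandwich swaps v into w.
Answer: -\frac{242}{2703} e_{1} - \frac{902}{2703} e_{2}


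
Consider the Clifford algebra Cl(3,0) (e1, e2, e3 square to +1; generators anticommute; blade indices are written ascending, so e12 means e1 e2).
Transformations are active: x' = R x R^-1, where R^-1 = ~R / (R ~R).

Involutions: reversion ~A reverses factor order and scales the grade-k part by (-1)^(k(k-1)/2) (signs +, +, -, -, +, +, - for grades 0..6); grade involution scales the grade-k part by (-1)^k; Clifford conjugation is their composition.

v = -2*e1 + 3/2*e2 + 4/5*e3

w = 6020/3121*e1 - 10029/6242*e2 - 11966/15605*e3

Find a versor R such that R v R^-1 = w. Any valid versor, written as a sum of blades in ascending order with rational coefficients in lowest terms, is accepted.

A norm check does it: q(v) = q(w) = 689/100, hence R = v + w = -222/3121*e1 - 333/3121*e2 + 518/15605*e3 realises the map — parallel part kept, (v - w)/2 negated, v carried to w.
Answer: -222/3121*e1 - 333/3121*e2 + 518/15605*e3


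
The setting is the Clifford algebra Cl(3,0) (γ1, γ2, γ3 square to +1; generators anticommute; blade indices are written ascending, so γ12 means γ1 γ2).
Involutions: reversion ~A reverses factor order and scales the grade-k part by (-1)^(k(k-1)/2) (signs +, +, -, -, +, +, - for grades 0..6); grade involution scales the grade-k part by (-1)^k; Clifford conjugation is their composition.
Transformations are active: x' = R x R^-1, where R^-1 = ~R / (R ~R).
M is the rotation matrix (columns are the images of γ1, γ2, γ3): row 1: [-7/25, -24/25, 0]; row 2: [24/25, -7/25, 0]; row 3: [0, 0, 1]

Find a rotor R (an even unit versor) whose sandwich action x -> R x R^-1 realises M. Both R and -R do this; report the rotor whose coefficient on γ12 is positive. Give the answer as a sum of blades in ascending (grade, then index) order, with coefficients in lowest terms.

Method: write R = a + b12*γ12 + b13*γ13 + b23*γ23 with a^2 + b12^2 + b13^2 + b23^2 = 1 (so R^-1 = ~R). Expanding the columns R e_j ~R gives tr M = 4a^2 - 1 and, from the antisymmetric part, M21 - M12 = -4a*b12, M13 - M31 = 4a*b13, M32 - M23 = -4a*b23.
Here tr M = 11/25, so a^2 = (1 + tr M)/4 = 9/25 and a = ±3/5. Taking a = 3/5: M21 - M12 = 48/25, M13 - M31 = 0, M32 - M23 = 0, giving b12 = -4/5, b13 = 0, b23 = 0, i.e. R = 3/5 - 4/5*γ12.
Its γ12 coefficient is negative, so report the other preimage -R.
Answer: -3/5 + 4/5*γ12. Why the constraint matters: R and -R act identically through the sandwich — M has trace 11/25 either way — so only the sign condition on γ12 picks one of the two preimages.


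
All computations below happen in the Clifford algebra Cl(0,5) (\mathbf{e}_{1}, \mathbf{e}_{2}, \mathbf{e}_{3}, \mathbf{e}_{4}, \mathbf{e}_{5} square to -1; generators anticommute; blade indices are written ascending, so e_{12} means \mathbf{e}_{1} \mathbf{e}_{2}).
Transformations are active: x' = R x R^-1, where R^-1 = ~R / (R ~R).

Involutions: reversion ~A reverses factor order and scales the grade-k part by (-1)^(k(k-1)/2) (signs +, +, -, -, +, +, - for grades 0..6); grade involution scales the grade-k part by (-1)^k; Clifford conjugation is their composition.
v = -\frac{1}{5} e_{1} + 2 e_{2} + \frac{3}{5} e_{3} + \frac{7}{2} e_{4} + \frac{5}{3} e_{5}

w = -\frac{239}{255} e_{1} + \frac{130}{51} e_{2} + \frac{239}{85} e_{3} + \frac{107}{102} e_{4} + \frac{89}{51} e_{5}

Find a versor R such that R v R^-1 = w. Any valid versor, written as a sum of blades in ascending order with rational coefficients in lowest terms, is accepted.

The midline construction: v and w both square to -\frac{3497}{180}, so reflecting in their sum -\frac{58}{51} e_{1} + \frac{232}{51} e_{2} + \frac{58}{17} e_{3} + \frac{232}{51} e_{4} + \frac{58}{17} e_{5} exchanges them.
Answer: -\frac{58}{51} e_{1} + \frac{232}{51} e_{2} + \frac{58}{17} e_{3} + \frac{232}{51} e_{4} + \frac{58}{17} e_{5}


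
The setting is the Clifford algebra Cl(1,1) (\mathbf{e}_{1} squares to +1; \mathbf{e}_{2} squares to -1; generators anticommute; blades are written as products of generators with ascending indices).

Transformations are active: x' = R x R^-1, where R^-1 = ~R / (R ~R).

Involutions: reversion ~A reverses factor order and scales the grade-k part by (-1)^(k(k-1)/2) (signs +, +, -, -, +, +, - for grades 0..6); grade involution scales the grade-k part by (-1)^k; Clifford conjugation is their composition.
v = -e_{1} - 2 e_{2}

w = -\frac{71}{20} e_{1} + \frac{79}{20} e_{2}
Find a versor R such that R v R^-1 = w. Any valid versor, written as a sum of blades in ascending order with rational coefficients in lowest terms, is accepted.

Key observation: q(v) = q(w) = -3 (sandwiches preserve the norm), so R = v + w = -\frac{91}{20} e_{1} + \frac{39}{20} e_{2} works whenever it is invertible — the component of v along it is kept and (v - w)/2 reverses, sending v to w.
Answer: -\frac{91}{20} e_{1} + \frac{39}{20} e_{2}


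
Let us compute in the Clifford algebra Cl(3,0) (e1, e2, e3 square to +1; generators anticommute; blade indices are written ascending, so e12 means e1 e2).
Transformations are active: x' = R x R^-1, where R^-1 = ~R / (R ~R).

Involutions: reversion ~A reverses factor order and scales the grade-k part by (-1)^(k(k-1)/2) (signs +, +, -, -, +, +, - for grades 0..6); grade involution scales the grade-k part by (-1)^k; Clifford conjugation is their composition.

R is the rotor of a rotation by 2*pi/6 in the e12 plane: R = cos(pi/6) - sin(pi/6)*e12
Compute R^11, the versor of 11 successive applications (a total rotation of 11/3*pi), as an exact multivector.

The rotor phase is half the rotation angle and phases add under composition, so 11 steps in the e12 plane accumulate phase 11*(pi/6) = 11*pi/6: R^11 = cos(11*pi/6) - sin(11*pi/6)*e12.
cos(11*pi/6) = sqrt(3)/2 and sin(11*pi/6) = -1/2, so R^11 = sqrt(3)/2 + 1/2*e12. The net rotation is 5/3*pi (after discarding 1 full turn, each of which contributes a factor -1 to the rotor); the rotor keeps the half-angle phase exactly.
Answer: sqrt(3)/2 + 1/2*e12


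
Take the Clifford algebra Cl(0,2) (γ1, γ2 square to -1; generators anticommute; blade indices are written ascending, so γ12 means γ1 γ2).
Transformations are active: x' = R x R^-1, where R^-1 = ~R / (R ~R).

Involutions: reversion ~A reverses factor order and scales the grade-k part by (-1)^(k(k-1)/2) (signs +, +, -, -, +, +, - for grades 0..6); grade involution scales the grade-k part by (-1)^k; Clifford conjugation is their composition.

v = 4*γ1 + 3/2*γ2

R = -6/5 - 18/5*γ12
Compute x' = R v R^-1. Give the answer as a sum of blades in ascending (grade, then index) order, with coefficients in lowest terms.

~R = -6/5 + 18/5*γ12, and R ~R = 72/5, so R^-1 = ~R / (72/5).
R v = 3/5*γ1 - 81/5*γ2
Answer: -41/10*γ1 + 6/5*γ2


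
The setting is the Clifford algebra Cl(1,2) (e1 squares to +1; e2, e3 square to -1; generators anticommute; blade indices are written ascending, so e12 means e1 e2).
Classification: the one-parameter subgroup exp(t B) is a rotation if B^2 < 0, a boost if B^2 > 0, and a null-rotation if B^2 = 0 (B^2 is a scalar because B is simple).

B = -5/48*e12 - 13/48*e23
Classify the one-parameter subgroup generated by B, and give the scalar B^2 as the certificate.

B^2 term by term: the squares give (-5/48)^2*(e12)^2 + (-13/48)^2*(e23)^2 = 25/2304*(+1) + 169/2304*(-1) = -1/16 (each basis 2-blade squares to minus the product of its generators' squares); cross terms between blades sharing an index anticommute and cancel. So B^2 = -1/16.
Answer: rotation, certificate B^2 = -1/16. B^2 = -1/16 is basis-independent, so its sign is the whole story.


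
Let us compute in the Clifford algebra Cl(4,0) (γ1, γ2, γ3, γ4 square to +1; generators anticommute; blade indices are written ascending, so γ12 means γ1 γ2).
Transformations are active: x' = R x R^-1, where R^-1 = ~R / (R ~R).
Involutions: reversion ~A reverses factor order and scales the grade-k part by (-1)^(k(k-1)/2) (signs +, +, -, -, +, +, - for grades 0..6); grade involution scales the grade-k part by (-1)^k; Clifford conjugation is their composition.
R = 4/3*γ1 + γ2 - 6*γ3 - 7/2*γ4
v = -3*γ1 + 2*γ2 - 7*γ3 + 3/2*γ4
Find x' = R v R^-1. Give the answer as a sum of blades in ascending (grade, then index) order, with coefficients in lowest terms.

~R = 4/3*γ1 + γ2 - 6*γ3 - 7/2*γ4, and R ~R = 1837/36, so R^-1 = ~R / (1837/36).
R v = 139/4 + 17/3*γ12 - 82/3*γ13 - 17/2*γ14 + 5*γ23 + 17/2*γ24 - 67/2*γ34
Answer: 8847/1837*γ1 - 1172/1837*γ2 - 2153/1837*γ3 - 23025/3674*γ4


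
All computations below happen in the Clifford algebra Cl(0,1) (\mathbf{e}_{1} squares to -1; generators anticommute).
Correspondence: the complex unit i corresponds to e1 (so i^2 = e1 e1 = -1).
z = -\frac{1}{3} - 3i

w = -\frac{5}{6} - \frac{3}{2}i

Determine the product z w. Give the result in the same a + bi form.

In blades: z = -\frac{1}{3} - 3 e_{1}, w = -\frac{5}{6} - \frac{3}{2} e_{1}.
Distribute z over w term by term (generator squares from the signature, products reordered to ascending indices): (-\frac{1}{3})*w = \frac{5}{18} + \frac{1}{2} e_{1}; (-3 e_{1})*w = -\frac{9}{2} + \frac{5}{2} e_{1}.
Sum: -\frac{38}{9} + 3 e_{1}; translating back through the correspondence:
Answer: -\frac{38}{9} + 3i


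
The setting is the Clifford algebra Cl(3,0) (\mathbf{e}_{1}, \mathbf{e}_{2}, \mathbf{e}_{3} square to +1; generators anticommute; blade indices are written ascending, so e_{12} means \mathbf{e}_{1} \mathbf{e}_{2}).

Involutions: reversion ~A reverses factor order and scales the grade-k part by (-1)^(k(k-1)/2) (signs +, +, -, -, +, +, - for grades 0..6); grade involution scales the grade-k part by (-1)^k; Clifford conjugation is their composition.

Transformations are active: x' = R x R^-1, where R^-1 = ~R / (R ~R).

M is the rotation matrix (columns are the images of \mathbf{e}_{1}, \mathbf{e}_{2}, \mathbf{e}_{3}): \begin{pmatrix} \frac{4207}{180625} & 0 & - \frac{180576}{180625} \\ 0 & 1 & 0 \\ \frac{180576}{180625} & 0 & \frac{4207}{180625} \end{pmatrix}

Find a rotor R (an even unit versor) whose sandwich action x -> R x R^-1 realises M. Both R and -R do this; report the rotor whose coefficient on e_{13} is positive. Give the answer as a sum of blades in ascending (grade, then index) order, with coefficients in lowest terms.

Method: write R = a + b12*e_{12} + b13*e_{13} + b23*e_{23} with a^2 + b12^2 + b13^2 + b23^2 = 1 (so R^-1 = ~R). Expanding the columns R e_j ~R gives tr M = 4a^2 - 1 and, from the antisymmetric part, M21 - M12 = -4a*b12, M13 - M31 = 4a*b13, M32 - M23 = -4a*b23.
Here tr M = \frac{189039}{180625}, so a^2 = (1 + tr M)/4 = \frac{92416}{180625} and a = ±\frac{304}{425}. Taking a = \frac{304}{425}: M21 - M12 = 0, M13 - M31 = -\frac{361152}{180625}, M32 - M23 = 0, giving b12 = 0, b13 = -\frac{297}{425}, b23 = 0, i.e. R = \frac{304}{425} - \frac{297}{425} e_{13}.
Its e_{13} coefficient is negative, so report the other preimage -R.
Answer: -\frac{304}{425} + \frac{297}{425} e_{13}. Recall the cover is two-to-one: with M of trace \frac{189039}{180625}, both preimages act alike, and the stated e_{13} sign chooses the sheet.


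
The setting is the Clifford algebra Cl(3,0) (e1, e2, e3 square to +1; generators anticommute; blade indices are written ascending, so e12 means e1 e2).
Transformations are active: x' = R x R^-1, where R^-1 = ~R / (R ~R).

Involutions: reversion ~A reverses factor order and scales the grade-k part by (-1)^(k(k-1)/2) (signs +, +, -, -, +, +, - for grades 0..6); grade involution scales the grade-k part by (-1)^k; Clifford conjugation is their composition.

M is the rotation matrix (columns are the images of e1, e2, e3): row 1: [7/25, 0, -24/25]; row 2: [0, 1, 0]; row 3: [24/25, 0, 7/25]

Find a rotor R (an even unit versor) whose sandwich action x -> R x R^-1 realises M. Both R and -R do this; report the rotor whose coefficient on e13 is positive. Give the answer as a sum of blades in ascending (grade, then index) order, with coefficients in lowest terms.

Method: write R = a + b12*e12 + b13*e13 + b23*e23 with a^2 + b12^2 + b13^2 + b23^2 = 1 (so R^-1 = ~R). Expanding the columns R e_j ~R gives tr M = 4a^2 - 1 and, from the antisymmetric part, M21 - M12 = -4a*b12, M13 - M31 = 4a*b13, M32 - M23 = -4a*b23.
Here tr M = 39/25, so a^2 = (1 + tr M)/4 = 16/25 and a = ±4/5. Taking a = 4/5: M21 - M12 = 0, M13 - M31 = -48/25, M32 - M23 = 0, giving b12 = 0, b13 = -3/5, b23 = 0, i.e. R = 4/5 - 3/5*e13.
Its e13 coefficient is negative, so report the other preimage -R.
Answer: -4/5 + 3/5*e13. Why the constraint matters: R and -R act identically through the sandwich — M has trace 39/25 either way — so only the sign condition on e13 picks one of the two preimages.


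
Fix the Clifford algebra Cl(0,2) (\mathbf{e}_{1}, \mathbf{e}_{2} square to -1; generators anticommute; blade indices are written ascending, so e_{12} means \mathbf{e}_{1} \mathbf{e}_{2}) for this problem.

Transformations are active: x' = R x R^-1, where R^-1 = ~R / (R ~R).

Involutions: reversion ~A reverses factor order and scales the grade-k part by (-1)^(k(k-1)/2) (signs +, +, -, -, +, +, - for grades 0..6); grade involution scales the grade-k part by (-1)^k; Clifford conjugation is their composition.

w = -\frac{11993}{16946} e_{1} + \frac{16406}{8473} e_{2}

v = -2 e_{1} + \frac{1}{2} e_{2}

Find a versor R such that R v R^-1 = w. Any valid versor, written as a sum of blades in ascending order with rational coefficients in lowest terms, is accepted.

A norm check does it: q(v) = q(w) = -\frac{17}{4}, hence R = v + w = -\frac{45885}{16946} e_{1} + \frac{41285}{16946} e_{2} realises the map — parallel part kept, (v - w)/2 negated, v carried to w.
Answer: -\frac{45885}{16946} e_{1} + \frac{41285}{16946} e_{2}


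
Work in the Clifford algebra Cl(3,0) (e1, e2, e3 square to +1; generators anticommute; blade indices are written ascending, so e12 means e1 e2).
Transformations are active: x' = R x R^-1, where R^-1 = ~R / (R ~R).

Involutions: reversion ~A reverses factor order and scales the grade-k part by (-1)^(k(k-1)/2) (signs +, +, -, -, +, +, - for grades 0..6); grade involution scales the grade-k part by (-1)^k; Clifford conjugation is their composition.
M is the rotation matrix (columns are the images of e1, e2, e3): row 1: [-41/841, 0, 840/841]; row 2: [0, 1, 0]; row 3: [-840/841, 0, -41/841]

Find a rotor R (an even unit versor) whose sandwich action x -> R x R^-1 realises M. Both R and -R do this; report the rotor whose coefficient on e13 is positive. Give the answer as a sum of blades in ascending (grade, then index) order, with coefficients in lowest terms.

Method: write R = a + b12*e12 + b13*e13 + b23*e23 with a^2 + b12^2 + b13^2 + b23^2 = 1 (so R^-1 = ~R). Expanding the columns R e_j ~R gives tr M = 4a^2 - 1 and, from the antisymmetric part, M21 - M12 = -4a*b12, M13 - M31 = 4a*b13, M32 - M23 = -4a*b23.
Here tr M = 759/841, so a^2 = (1 + tr M)/4 = 400/841 and a = ±20/29. Taking a = 20/29: M21 - M12 = 0, M13 - M31 = 1680/841, M32 - M23 = 0, giving b12 = 0, b13 = 21/29, b23 = 0, i.e. R = 20/29 + 21/29*e13.
Its e13 coefficient is already positive.
Answer: 20/29 + 21/29*e13. Uniqueness: Spin(3) -> SO(3) maps R and -R to the same rotation of trace 759/841; fixing the sign of the e13 coefficient removes the ambiguity.


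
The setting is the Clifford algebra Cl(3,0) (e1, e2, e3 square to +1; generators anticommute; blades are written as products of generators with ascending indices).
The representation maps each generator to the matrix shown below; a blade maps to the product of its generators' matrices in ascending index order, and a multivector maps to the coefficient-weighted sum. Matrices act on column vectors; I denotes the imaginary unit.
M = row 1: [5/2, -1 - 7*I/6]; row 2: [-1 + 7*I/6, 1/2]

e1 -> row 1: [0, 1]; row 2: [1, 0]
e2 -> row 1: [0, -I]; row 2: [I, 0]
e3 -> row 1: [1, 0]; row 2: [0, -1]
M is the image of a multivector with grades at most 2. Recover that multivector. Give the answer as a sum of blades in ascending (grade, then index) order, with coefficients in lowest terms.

Method: 1, rho(e1), rho(e2), rho(e3) form a trace-orthogonal basis of the 2x2 complex matrices (tr(X Y) = 2 if X = Y, else 0), so M = m0*1 + m1*rho(e1) + m2*rho(e2) + m3*rho(e3) with m0 = tr(M)/2 = 3/2, m1 = tr(M rho(e1))/2 = -1, m2 = tr(M rho(e2))/2 = 7/6, m3 = tr(M rho(e3))/2 = 1.
Multiplying table entries, the bivector images are rho(e1 e2) = I*rho(e3), rho(e1 e3) = -I*rho(e2), rho(e2 e3) = I*rho(e1); with real blade coefficients the real parts of m0..m3 are the coefficients of 1, e1, e2, e3 and the imaginary parts give the bivectors (e2 e3: Im m1, e1 e3: -Im m2, e1 e2: Im m3).
Answer: 3/2 - e1 + 7/6*e2 + e3


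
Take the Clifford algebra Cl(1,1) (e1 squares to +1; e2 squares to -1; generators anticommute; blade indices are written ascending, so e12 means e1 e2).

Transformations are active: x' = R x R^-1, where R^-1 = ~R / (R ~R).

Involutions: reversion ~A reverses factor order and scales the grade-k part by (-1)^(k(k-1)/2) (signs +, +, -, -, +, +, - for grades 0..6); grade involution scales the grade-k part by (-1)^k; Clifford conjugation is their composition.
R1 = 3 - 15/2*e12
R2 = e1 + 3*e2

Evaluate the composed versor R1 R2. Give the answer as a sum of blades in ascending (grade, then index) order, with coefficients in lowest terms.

Distribute over the terms of R1 (each basis-blade product reordered to ascending indices, repeated generators contracted through their squares):
(3) R2 = 3*e1 + 9*e2
(-15/2*e12) R2 = 45/2*e1 + 15/2*e2
Summing the partial products and collecting blades:
Answer: 51/2*e1 + 33/2*e2


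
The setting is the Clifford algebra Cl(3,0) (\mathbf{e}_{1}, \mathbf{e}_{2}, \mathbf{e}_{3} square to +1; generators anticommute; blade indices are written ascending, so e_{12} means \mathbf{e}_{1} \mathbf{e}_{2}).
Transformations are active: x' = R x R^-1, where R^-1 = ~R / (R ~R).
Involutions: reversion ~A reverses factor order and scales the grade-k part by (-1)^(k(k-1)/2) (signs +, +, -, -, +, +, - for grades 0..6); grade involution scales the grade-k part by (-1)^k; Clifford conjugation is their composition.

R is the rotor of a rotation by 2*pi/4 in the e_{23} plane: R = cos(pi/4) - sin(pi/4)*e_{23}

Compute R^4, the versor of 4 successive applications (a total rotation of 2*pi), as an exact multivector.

Because a rotor carries half the rotation angle, composing 4 copies of this e_{23}-plane rotor multiplies the phase: 4*(pi/4) = \pi, hence R^4 = cos(\pi) - sin(\pi)*e_{23}.
cos(\pi) = -1 and sin(\pi) = 0, so R^4 = -1. The total rotation 2*pi is 1 full turn, so every vector returns to itself, yet the rotor is -1, on the OTHER sheet of the double cover (an odd number of 2*pi turns).
Answer: -1


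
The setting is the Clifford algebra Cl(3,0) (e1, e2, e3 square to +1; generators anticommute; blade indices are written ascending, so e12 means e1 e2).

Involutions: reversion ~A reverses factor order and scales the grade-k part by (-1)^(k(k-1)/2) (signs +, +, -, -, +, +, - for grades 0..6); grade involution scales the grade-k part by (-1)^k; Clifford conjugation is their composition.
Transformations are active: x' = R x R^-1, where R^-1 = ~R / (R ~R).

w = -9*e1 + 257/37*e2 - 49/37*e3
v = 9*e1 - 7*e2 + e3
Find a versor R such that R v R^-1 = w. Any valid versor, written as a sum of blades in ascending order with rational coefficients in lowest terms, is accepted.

Why this works: both vectors square to 131, so q(v) = q(w) and R = v + w = -2/37*e2 - 12/37*e3 carries v to w — its own direction survives, the complement (v - w)/2 flips.
Answer: -2/37*e2 - 12/37*e3


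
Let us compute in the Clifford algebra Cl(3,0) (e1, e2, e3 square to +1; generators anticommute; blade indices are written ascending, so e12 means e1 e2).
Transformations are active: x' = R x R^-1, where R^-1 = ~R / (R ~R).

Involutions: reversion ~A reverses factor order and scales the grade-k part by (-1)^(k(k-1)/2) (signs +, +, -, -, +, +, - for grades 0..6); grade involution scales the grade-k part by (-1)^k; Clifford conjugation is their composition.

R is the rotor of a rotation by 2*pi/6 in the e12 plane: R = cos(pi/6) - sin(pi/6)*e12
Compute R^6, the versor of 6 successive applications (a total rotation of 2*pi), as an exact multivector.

The rotor phase is half the rotation angle and phases add under composition, so 6 steps in the e12 plane accumulate phase 6*(pi/6) = pi: R^6 = cos(pi) - sin(pi)*e12.
cos(pi) = -1 and sin(pi) = 0, so R^6 = -1. The total rotation 2*pi is 1 full turn, so every vector returns to itself, yet the rotor is -1, on the OTHER sheet of the double cover (an odd number of 2*pi turns).
Answer: -1


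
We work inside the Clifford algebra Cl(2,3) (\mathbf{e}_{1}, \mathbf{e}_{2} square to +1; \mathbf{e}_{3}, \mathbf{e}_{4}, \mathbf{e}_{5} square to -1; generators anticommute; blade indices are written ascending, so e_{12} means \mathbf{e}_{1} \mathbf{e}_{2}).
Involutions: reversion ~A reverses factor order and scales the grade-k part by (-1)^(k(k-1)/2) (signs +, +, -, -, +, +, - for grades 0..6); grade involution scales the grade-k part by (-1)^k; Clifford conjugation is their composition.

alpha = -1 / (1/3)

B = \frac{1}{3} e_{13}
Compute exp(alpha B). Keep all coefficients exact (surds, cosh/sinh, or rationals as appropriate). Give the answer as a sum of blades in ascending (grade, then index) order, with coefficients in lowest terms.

B^2 = (\frac{1}{3})^2*(e_{13})^2 = \frac{1}{9}*(+1) = \frac{1}{9} (a basis 2-blade squares to minus the product of its generators' squares).
B^2 = \frac{1}{9} — the series telescopes hyperbolically here: l = \frac{1}{3}, alpha*l = -1, so exp(alpha B) = cosh(-1) + (sinh(-1)/(\frac{1}{3}))*B = \cosh{\left(1 \right)} + (- 3 \sinh{\left(1 \right)})*B.
Answer: \cosh{\left(1 \right)} - \sinh{\left(1 \right)} e_{13}


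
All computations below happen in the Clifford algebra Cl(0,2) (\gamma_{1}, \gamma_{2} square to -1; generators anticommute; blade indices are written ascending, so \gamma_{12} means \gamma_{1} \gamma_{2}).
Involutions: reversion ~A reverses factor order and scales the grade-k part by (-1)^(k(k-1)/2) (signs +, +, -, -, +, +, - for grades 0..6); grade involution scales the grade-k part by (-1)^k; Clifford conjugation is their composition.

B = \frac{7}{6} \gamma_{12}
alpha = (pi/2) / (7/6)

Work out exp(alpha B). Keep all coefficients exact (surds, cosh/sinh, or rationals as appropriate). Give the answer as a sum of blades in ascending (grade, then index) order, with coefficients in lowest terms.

B^2 = (\frac{7}{6})^2*(\gamma_{12})^2 = \frac{49}{36}*(-1) = -\frac{49}{36} (a basis 2-blade squares to minus the product of its generators' squares).
B^2 = -\frac{49}{36} — the series telescopes trigonometrically here: l = \frac{7}{6}, alpha*l = \frac{\pi}{2}, so exp(alpha B) = cos(\frac{\pi}{2}) + (sin(\frac{\pi}{2})/(\frac{7}{6}))*B = 0 + (\frac{6}{7})*B.
Answer: \gamma_{12}


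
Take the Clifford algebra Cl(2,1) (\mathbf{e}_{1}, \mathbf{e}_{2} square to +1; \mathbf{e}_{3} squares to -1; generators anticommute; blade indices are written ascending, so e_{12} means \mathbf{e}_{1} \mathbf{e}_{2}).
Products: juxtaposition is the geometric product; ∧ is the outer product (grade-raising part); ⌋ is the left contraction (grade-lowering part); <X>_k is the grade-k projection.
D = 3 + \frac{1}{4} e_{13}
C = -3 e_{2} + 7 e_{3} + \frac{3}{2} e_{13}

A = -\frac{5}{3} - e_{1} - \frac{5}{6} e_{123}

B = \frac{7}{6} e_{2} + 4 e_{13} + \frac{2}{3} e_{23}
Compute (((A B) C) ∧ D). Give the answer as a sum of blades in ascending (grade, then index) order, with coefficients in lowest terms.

step 1: -\frac{5}{9} e_{1} + \frac{25}{18} e_{2} - 4 e_{3} - \frac{7}{6} e_{12} - \frac{205}{36} e_{13} - \frac{10}{9} e_{23} - \frac{2}{3} e_{123}
step 2: \frac{367}{24} + \frac{1345}{36} e_{1} + \frac{79}{9} e_{2} - \frac{25}{6} e_{3} + 8 e_{12} - \frac{53}{9} e_{13} - \frac{19}{36} e_{23} - \frac{82}{3} e_{123}
step 3: \frac{367}{8} + \frac{1345}{12} e_{1} + \frac{79}{3} e_{2} - \frac{25}{2} e_{3} + 24 e_{12} - \frac{443}{32} e_{13} - \frac{19}{12} e_{23} - \frac{3031}{36} e_{123}
Answer: \frac{367}{8} + \frac{1345}{12} e_{1} + \frac{79}{3} e_{2} - \frac{25}{2} e_{3} + 24 e_{12} - \frac{443}{32} e_{13} - \frac{19}{12} e_{23} - \frac{3031}{36} e_{123}
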